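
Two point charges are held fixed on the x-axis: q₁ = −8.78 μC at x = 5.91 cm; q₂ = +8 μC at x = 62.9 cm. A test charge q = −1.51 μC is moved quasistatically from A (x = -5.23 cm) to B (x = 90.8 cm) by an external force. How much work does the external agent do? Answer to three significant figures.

-1.16 J

For quasistatic motion the external work equals the change in potential energy: W_ext = qΔV = q(V_B − V_A).
At A: distances to the source charges are 0.111 m, 0.681 m; V_A = Σ kqᵢ/rᵢ = -6.03×10⁵ V.
At B: distances to the source charges are 0.849 m, 0.279 m; V_B = Σ kqᵢ/rᵢ = 1.65×10⁵ V.
ΔV = V_B − V_A = 7.68×10⁵ V.
W_ext = qΔV = (-1.51×10⁻⁶ C)(7.68×10⁵ V) = -1.16 J.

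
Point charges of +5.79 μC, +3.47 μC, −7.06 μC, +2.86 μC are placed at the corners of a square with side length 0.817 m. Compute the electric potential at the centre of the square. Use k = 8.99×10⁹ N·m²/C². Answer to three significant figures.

7.87×10⁴ V

Electric potential is a scalar, so the contributions from each charge add algebraically: V = Σ kqᵢ/rᵢ.
The distance from each corner to the centre is a√2/2 = 0.578 m.
V = k[(5.79×10⁻⁶)/(0.578) + (3.47×10⁻⁶)/(0.578) + (-7.06×10⁻⁶)/(0.578) + (2.86×10⁻⁶)/(0.578)] = 7.87×10⁴ V.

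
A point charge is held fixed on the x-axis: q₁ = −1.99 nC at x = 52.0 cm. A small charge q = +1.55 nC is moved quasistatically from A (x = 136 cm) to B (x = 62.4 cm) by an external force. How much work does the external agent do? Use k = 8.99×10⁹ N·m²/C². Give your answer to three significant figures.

-2.34×10⁻⁷ J

For quasistatic motion the external work equals the change in potential energy: W_ext = qΔV = q(V_B − V_A).
At A: distance to the source charge is 0.840 m; V_A = kq₁/r = -21.3 V.
At B: distance to the source charge is 0.104 m; V_B = kq₁/r = -172 V.
ΔV = V_B − V_A = -151 V.
W_ext = qΔV = (1.55×10⁻⁹ C)(-151 V) = -2.34×10⁻⁷ J.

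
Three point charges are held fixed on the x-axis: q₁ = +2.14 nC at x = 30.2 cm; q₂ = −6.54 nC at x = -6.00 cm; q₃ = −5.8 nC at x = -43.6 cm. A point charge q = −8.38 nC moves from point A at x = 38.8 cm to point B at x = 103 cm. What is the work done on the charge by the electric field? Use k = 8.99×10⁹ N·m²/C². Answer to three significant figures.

The work done by the electric force is W_field = −ΔU = −q(V_B − V_A) = q(V_A − V_B).
At A: distances to the source charges are 0.0860 m, 0.448 m, 0.824 m; V_A = Σ kqᵢ/rᵢ = 29.2 V.
At B: distances to the source charges are 0.728 m, 1.09 m, 1.47 m; V_B = Σ kqᵢ/rᵢ = -63.1 V.
ΔV = V_B − V_A = -92.3 V.
W_field = −qΔV = −(-8.38×10⁻⁹ C)(-92.3 V) = -7.73×10⁻⁷ J.

-7.73×10⁻⁷ J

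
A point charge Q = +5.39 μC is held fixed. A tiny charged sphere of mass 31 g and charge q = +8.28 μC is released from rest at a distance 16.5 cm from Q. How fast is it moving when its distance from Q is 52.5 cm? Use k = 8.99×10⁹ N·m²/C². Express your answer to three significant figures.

Only the electrostatic force acts, so mechanical energy is conserved: ½mv² = U₁ − U₂ = kQq(1/r₁ − 1/r₂).
U₁ − U₂ = (8.99×10⁹ N·m²/C²)(5.39×10⁻⁶ C)(8.28×10⁻⁶ C)(1/0.165 − 1/0.525) = 1.67 J.
v = √(2·1.67/0.0310) = 10.4 m/s.

10.4 m/s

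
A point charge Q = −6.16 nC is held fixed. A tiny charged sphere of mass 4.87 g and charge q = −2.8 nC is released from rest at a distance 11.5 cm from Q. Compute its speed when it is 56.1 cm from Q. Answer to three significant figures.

Only the electrostatic force acts, so mechanical energy is conserved: ½mv² = U₁ − U₂ = kQq(1/r₁ − 1/r₂).
U₁ − U₂ = (8.99×10⁹ N·m²/C²)(-6.16×10⁻⁹ C)(-2.80×10⁻⁹ C)(1/0.115 − 1/0.561) = 1.07×10⁻⁶ J.
v = √(2·1.07×10⁻⁶/4.87×10⁻³) = 0.0210 m/s.

0.0210 m/s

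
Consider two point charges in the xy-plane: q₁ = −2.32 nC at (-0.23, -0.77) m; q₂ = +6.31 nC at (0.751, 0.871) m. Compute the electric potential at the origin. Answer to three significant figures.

Electric potential is a scalar, so the contributions from each charge add algebraically: V = Σ kqᵢ/rᵢ.
Distances from the field point to each charge: r₁ = 0.804 m, r₂ = 1.15 m.
V = k[(-2.32×10⁻⁹)/(0.804) + (6.31×10⁻⁹)/(1.15)] = 23.4 V.

23.4 V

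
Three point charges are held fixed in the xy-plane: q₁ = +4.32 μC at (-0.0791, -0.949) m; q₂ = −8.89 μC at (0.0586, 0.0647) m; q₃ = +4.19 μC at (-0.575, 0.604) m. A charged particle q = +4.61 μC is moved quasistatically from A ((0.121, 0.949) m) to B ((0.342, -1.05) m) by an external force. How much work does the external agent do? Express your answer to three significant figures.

0.283 J

For quasistatic motion the external work equals the change in potential energy: W_ext = qΔV = q(V_B − V_A).
At A: distances to the source charges are 1.91 m, 0.886 m, 0.777 m; V_A = Σ kqᵢ/rᵢ = -2.13×10⁴ V.
At B: distances to the source charges are 0.433 m, 1.15 m, 1.89 m; V_B = Σ kqᵢ/rᵢ = 4.01×10⁴ V.
ΔV = V_B − V_A = 6.14×10⁴ V.
W_ext = qΔV = (4.61×10⁻⁶ C)(6.14×10⁴ V) = 0.283 J.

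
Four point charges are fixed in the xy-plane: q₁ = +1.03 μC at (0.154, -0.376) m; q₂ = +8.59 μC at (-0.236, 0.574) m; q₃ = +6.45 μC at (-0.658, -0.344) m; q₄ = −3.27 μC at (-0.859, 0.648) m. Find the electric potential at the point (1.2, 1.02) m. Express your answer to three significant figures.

6.78×10⁴ V

The total potential is the scalar sum of each charge's contribution, V = Σ kqᵢ/rᵢ.
Distances from the field point to each charge: r₁ = 1.74 m, r₂ = 1.50 m, r₃ = 2.30 m, r₄ = 2.09 m.
V = k[(1.03×10⁻⁶)/(1.74) + (8.59×10⁻⁶)/(1.50) + (6.45×10⁻⁶)/(2.30) + (-3.27×10⁻⁶)/(2.09)] = 6.78×10⁴ V.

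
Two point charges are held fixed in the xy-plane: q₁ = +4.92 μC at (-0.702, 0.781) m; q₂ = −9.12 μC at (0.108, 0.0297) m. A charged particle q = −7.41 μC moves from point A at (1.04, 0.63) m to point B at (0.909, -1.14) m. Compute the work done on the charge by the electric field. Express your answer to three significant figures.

The work done by the electric force is W_field = −ΔU = −q(V_B − V_A) = q(V_A − V_B).
At A: distances to the source charges are 1.75 m, 1.11 m; V_A = Σ kqᵢ/rᵢ = -4.87×10⁴ V.
At B: distances to the source charges are 2.51 m, 1.42 m; V_B = Σ kqᵢ/rᵢ = -4.02×10⁴ V.
ΔV = V_B − V_A = 8470 V.
W_field = −qΔV = −(-7.41×10⁻⁶ C)(8470 V) = 0.0628 J.

0.0628 J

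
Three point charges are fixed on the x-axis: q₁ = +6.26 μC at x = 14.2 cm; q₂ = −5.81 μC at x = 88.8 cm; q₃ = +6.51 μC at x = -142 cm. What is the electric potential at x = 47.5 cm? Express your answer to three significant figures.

7.34×10⁴ V

Electric potential is a scalar, so the contributions from each charge add algebraically: V = Σ kqᵢ/rᵢ.
Distances from the field point to each charge: r₁ = 0.333 m, r₂ = 0.413 m, r₃ = 1.90 m.
V = k[(6.26×10⁻⁶)/(0.333) + (-5.81×10⁻⁶)/(0.413) + (6.51×10⁻⁶)/(1.90)] = 7.34×10⁴ V.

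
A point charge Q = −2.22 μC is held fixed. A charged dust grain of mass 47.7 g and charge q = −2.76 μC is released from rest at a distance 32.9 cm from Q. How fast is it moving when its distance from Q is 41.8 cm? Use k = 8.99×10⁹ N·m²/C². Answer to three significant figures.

Only the electrostatic force acts, so mechanical energy is conserved: ½mv² = U₁ − U₂ = kQq(1/r₁ − 1/r₂).
U₁ − U₂ = (8.99×10⁹ N·m²/C²)(-2.22×10⁻⁶ C)(-2.76×10⁻⁶ C)(1/0.329 − 1/0.418) = 0.0356 J.
v = √(2·0.0356/0.0477) = 1.22 m/s.

1.22 m/s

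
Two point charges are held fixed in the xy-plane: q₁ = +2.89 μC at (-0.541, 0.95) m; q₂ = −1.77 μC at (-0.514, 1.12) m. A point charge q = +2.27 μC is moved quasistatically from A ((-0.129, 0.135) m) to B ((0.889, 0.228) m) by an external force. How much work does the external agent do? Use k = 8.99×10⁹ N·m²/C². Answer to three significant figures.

-0.0153 J

For quasistatic motion the external work equals the change in potential energy: W_ext = qΔV = q(V_B − V_A).
At A: distances to the source charges are 0.913 m, 1.06 m; V_A = Σ kqᵢ/rᵢ = 1.34×10⁴ V.
At B: distances to the source charges are 1.60 m, 1.66 m; V_B = Σ kqᵢ/rᵢ = 6650 V.
ΔV = V_B − V_A = -6760 V.
W_ext = qΔV = (2.27×10⁻⁶ C)(-6760 V) = -0.0153 J.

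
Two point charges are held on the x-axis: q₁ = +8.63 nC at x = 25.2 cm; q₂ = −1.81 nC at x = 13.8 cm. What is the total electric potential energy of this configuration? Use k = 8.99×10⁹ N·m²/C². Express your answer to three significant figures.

-1.23×10⁻⁶ J

The assembly work is the sum of pairwise potential energies, U = Σ_{i<j} kqᵢqⱼ/rᵢⱼ.
Pair separations: r₁₂ = 0.114 m.
U = (-1.23×10⁻⁶) = -1.23×10⁻⁶ J.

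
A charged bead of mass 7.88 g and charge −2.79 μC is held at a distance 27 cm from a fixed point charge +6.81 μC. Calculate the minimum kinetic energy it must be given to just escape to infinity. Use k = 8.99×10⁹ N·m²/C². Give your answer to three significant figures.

To just escape, total mechanical energy must reach zero at infinity: ½mv²_min + U = 0, so ½mv²_min = −U = |kQq|/r.
|U| = |kQq|/r = (8.99×10⁹ N·m²/C²)(6.81×10⁻⁶)(2.79×10⁻⁶)/(0.270) = 0.633 J.

0.633 J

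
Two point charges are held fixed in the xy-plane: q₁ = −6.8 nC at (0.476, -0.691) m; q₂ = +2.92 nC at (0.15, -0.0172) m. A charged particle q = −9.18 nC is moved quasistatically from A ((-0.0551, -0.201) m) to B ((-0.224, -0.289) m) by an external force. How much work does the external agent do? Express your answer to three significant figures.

2.72×10⁻⁷ J

For quasistatic motion the external work equals the change in potential energy: W_ext = qΔV = q(V_B − V_A).
At A: distances to the source charges are 0.723 m, 0.275 m; V_A = Σ kqᵢ/rᵢ = 10.7 V.
At B: distances to the source charges are 0.807 m, 0.462 m; V_B = Σ kqᵢ/rᵢ = -19.0 V.
ΔV = V_B − V_A = -29.7 V.
W_ext = qΔV = (-9.18×10⁻⁹ C)(-29.7 V) = 2.72×10⁻⁷ J.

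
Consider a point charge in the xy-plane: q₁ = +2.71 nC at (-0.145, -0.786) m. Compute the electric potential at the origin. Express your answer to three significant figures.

30.5 V

Electric potential is a scalar, so the contributions from each charge add algebraically: V = Σ kqᵢ/rᵢ.
Distances from the field point to each charge: r₁ = 0.799 m.
V = k[(2.71×10⁻⁹)/(0.799)] = 30.5 V.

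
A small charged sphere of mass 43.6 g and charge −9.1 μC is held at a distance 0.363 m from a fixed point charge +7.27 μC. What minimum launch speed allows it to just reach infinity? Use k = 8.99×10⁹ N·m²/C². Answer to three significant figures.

8.67 m/s

To just escape, total mechanical energy must reach zero at infinity: ½mv²_min + U = 0, so ½mv²_min = −U = |kQq|/r.
|U| = |kQq|/r = (8.99×10⁹ N·m²/C²)(7.27×10⁻⁶)(9.10×10⁻⁶)/(0.363) = 1.64 J.
v_min = √(2|U|/m) = √(2·1.64/0.0436) = 8.67 m/s.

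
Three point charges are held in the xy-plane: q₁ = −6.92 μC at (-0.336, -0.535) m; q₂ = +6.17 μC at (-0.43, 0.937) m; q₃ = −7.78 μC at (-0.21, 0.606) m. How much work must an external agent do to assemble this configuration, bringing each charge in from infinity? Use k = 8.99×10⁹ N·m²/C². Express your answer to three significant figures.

The assembly work is the sum of pairwise potential energies, U = Σ_{i<j} kqᵢqⱼ/rᵢⱼ.
Pair separations: r₁₂ = 1.47 m, r₁₃ = 1.15 m, r₂₃ = 0.397 m.
U = (-0.260) + (0.422) + (-1.09) = -0.924 J.

-0.924 J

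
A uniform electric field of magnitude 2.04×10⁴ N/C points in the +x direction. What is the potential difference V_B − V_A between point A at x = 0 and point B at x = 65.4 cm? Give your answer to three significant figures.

-1.33×10⁴ V

In a uniform field, potential decreases in the direction of E: V_B − V_A = −E·Δx.
V_B − V_A = −(2.04×10⁴ V/m)(0.654 m) = -1.33×10⁴ V.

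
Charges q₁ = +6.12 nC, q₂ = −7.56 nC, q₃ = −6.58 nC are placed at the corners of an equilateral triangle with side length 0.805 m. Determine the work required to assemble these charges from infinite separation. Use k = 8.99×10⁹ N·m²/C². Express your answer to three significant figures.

-4.11×10⁻⁷ J

The assembly work is the sum of pairwise potential energies, U = Σ_{i<j} kqᵢqⱼ/rᵢⱼ.
All three pair separations equal the side length, 0.805 m.
U = (-5.17×10⁻⁷) + (-4.50×10⁻⁷) + (5.56×10⁻⁷) = -4.11×10⁻⁷ J.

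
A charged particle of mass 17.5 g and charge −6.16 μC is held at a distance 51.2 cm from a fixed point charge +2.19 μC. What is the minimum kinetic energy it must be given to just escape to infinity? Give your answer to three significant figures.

To just escape, total mechanical energy must reach zero at infinity: ½mv²_min + U = 0, so ½mv²_min = −U = |kQq|/r.
|U| = |kQq|/r = (8.99×10⁹ N·m²/C²)(2.19×10⁻⁶)(6.16×10⁻⁶)/(0.512) = 0.237 J.

0.237 J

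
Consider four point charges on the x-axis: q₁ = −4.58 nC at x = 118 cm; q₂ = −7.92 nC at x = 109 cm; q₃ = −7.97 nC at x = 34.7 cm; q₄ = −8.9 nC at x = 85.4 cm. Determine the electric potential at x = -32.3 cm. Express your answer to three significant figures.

Electric potential is a scalar, so the contributions from each charge add algebraically: V = Σ kqᵢ/rᵢ.
Distances from the field point to each charge: r₁ = 1.50 m, r₂ = 1.41 m, r₃ = 0.670 m, r₄ = 1.18 m.
V = k[(-4.58×10⁻⁹)/(1.50) + (-7.92×10⁻⁹)/(1.41) + (-7.97×10⁻⁹)/(0.670) + (-8.90×10⁻⁹)/(1.18)] = -253 V.

-253 V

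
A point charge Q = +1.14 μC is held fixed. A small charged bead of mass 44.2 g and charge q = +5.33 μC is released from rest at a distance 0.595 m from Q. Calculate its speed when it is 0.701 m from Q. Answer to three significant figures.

Only the electrostatic force acts, so mechanical energy is conserved: ½mv² = U₁ − U₂ = kQq(1/r₁ − 1/r₂).
U₁ − U₂ = (8.99×10⁹ N·m²/C²)(1.14×10⁻⁶ C)(5.33×10⁻⁶ C)(1/0.595 − 1/0.701) = 0.0139 J.
v = √(2·0.0139/0.0442) = 0.793 m/s.

0.793 m/s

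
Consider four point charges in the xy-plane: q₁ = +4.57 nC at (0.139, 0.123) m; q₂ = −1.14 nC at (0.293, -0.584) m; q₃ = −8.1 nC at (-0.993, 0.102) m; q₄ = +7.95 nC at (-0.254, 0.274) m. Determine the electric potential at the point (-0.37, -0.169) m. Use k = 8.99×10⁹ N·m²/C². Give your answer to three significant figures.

The total potential is the scalar sum of each charge's contribution, V = Σ kqᵢ/rᵢ.
Distances from the field point to each charge: r₁ = 0.587 m, r₂ = 0.782 m, r₃ = 0.679 m, r₄ = 0.458 m.
V = k[(4.57×10⁻⁹)/(0.587) + (-1.14×10⁻⁹)/(0.782) + (-8.10×10⁻⁹)/(0.679) + (7.95×10⁻⁹)/(0.458)] = 106 V.

106 V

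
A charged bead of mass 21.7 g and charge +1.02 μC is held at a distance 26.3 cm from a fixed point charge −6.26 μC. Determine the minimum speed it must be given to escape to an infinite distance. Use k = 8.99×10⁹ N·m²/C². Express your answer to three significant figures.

To just escape, total mechanical energy must reach zero at infinity: ½mv²_min + U = 0, so ½mv²_min = −U = |kQq|/r.
|U| = |kQq|/r = (8.99×10⁹ N·m²/C²)(6.26×10⁻⁶)(1.02×10⁻⁶)/(0.263) = 0.218 J.
v_min = √(2|U|/m) = √(2·0.218/0.0217) = 4.49 m/s.

4.49 m/s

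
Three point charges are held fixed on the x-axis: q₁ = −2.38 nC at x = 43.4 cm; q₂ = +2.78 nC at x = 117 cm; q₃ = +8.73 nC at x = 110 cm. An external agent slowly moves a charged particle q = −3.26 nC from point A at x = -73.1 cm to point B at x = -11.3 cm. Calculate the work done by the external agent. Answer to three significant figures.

For quasistatic motion the external work equals the change in potential energy: W_ext = qΔV = q(V_B − V_A).
At A: distances to the source charges are 1.17 m, 1.90 m, 1.83 m; V_A = Σ kqᵢ/rᵢ = 37.6 V.
At B: distances to the source charges are 0.547 m, 1.28 m, 1.21 m; V_B = Σ kqᵢ/rᵢ = 45.1 V.
ΔV = V_B − V_A = 7.42 V.
W_ext = qΔV = (-3.26×10⁻⁹ C)(7.42 V) = -2.42×10⁻⁸ J.

-2.42×10⁻⁸ J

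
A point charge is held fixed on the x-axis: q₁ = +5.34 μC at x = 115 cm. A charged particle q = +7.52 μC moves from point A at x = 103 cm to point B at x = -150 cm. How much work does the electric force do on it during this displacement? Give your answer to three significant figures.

The work done by the electric force is W_field = −ΔU = −q(V_B − V_A) = q(V_A − V_B).
At A: distance to the source charge is 0.120 m; V_A = kq₁/r = 4.00×10⁵ V.
At B: distance to the source charge is 2.65 m; V_B = kq₁/r = 1.81×10⁴ V.
ΔV = V_B − V_A = -3.82×10⁵ V.
W_field = −qΔV = −(7.52×10⁻⁶ C)(-3.82×10⁵ V) = 2.87 J.

2.87 J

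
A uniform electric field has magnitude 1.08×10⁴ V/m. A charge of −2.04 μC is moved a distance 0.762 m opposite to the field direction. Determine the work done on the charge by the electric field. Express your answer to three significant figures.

0.0168 J

The potential change for a displacement 0.762 m opposite to the field direction is ΔV = +Ed = 8230 V.
W_field = −qΔV = 0.0168 J.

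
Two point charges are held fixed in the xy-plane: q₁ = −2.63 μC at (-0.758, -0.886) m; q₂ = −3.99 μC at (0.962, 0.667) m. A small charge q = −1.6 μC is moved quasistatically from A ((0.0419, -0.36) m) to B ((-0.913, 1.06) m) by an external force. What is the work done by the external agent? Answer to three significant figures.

-0.0318 J

For quasistatic motion the external work equals the change in potential energy: W_ext = qΔV = q(V_B − V_A).
At A: distances to the source charges are 0.957 m, 1.38 m; V_A = Σ kqᵢ/rᵢ = -5.07×10⁴ V.
At B: distances to the source charges are 1.95 m, 1.92 m; V_B = Σ kqᵢ/rᵢ = -3.08×10⁴ V.
ΔV = V_B − V_A = 1.99×10⁴ V.
W_ext = qΔV = (-1.60×10⁻⁶ C)(1.99×10⁴ V) = -0.0318 J.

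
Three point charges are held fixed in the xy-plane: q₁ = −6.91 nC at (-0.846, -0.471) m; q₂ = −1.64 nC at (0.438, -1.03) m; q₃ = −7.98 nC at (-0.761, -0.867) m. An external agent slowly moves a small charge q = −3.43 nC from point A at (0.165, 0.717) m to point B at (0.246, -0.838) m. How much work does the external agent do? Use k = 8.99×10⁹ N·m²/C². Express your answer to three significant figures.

3.16×10⁻⁷ J

For quasistatic motion the external work equals the change in potential energy: W_ext = qΔV = q(V_B − V_A).
At A: distances to the source charges are 1.56 m, 1.77 m, 1.83 m; V_A = Σ kqᵢ/rᵢ = -87.3 V.
At B: distances to the source charges are 1.15 m, 0.272 m, 1.01 m; V_B = Σ kqᵢ/rᵢ = -179 V.
ΔV = V_B − V_A = -92.2 V.
W_ext = qΔV = (-3.43×10⁻⁹ C)(-92.2 V) = 3.16×10⁻⁷ J.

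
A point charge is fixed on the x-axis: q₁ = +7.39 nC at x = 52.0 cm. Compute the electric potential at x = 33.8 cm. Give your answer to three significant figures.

The total potential is the scalar sum of each charge's contribution, V = Σ kqᵢ/rᵢ.
V = k[(7.39×10⁻⁹)/(0.182)] = 365 V.

365 V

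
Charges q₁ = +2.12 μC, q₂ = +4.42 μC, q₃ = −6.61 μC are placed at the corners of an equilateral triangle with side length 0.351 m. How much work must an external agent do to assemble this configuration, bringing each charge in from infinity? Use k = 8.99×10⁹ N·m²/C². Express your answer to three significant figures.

The assembly work is the sum of pairwise potential energies, U = Σ_{i<j} kqᵢqⱼ/rᵢⱼ.
All three pair separations equal the side length, 0.351 m.
U = (0.240) + (-0.359) + (-0.748) = -0.867 J.

-0.867 J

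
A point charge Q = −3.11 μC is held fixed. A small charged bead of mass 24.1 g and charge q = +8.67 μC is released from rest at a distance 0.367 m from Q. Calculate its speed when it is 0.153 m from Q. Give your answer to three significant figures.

Only the electrostatic force acts, so mechanical energy is conserved: ½mv² = U₁ − U₂ = kQq(1/r₁ − 1/r₂).
U₁ − U₂ = (8.99×10⁹ N·m²/C²)(-3.11×10⁻⁶ C)(8.67×10⁻⁶ C)(1/0.367 − 1/0.153) = 0.924 J.
v = √(2·0.924/0.0241) = 8.76 m/s.

8.76 m/s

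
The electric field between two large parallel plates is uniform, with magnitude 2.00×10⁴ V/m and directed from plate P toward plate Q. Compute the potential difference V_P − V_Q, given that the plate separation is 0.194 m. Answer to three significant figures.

In a uniform field, potential decreases in the direction of E: ΔV = −E·d for a displacement d parallel to E.
Going from Q to P is a displacement of 0.194 m opposite to the field, so V_P − V_Q = +Ed = 3880 V.

3880 V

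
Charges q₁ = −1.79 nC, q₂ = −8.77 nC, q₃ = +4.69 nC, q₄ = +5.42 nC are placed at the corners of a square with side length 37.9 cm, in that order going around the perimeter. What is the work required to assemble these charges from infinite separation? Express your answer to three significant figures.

The work to assemble the configuration equals its total potential energy, U = Σ kqᵢqⱼ/rᵢⱼ over all pairs.
The four side pairs have separation 0.379 m and the two diagonal pairs 0.536 m.
Summing all 6 pair terms gives U = -1.17×10⁻⁶ J.

-1.17×10⁻⁶ J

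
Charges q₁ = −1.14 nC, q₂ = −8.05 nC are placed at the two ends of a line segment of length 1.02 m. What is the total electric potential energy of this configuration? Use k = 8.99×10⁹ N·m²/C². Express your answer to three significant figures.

8.09×10⁻⁸ J

The assembly work is the sum of pairwise potential energies, U = Σ_{i<j} kqᵢqⱼ/rᵢⱼ.
The separation is r = 1.02 m.
U = (8.09×10⁻⁸) = 8.09×10⁻⁸ J.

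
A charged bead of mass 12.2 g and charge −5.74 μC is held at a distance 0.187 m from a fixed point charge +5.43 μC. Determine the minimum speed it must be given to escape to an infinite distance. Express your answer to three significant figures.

15.7 m/s

To just escape, total mechanical energy must reach zero at infinity: ½mv²_min + U = 0, so ½mv²_min = −U = |kQq|/r.
|U| = |kQq|/r = (8.99×10⁹ N·m²/C²)(5.43×10⁻⁶)(5.74×10⁻⁶)/(0.187) = 1.50 J.
v_min = √(2|U|/m) = √(2·1.50/0.0122) = 15.7 m/s.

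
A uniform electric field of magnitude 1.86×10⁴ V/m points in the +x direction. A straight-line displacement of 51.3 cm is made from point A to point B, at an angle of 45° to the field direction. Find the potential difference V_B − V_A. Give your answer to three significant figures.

Only the component of displacement along E changes the potential: ΔV = −E·d·cosθ.
ΔV = −(1.86×10⁴ V/m)(0.513 m)cos45° = -6750 V.

-6750 V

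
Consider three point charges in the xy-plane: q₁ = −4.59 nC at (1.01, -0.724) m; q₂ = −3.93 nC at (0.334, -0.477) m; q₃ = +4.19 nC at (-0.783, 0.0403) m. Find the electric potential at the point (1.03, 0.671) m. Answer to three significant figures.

-36.3 V

The total potential is the scalar sum of each charge's contribution, V = Σ kqᵢ/rᵢ.
Distances from the field point to each charge: r₁ = 1.40 m, r₂ = 1.34 m, r₃ = 1.92 m.
V = k[(-4.59×10⁻⁹)/(1.40) + (-3.93×10⁻⁹)/(1.34) + (4.19×10⁻⁹)/(1.92)] = -36.3 V.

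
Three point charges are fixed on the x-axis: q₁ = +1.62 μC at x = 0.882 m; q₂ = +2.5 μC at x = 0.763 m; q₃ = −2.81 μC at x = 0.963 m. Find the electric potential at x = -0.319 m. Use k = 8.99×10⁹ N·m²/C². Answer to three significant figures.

The total potential is the scalar sum of each charge's contribution, V = Σ kqᵢ/rᵢ.
Distances from the field point to each charge: r₁ = 1.20 m, r₂ = 1.08 m, r₃ = 1.28 m.
V = k[(1.62×10⁻⁶)/(1.20) + (2.50×10⁻⁶)/(1.08) + (-2.81×10⁻⁶)/(1.28)] = 1.32×10⁴ V.

1.32×10⁴ V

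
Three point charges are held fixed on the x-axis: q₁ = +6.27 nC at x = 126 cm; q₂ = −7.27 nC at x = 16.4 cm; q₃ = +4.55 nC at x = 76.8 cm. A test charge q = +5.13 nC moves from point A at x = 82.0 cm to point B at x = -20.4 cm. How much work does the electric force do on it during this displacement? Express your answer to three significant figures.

4.68×10⁻⁶ J

The work done by the electric force is W_field = −ΔU = −q(V_B − V_A) = q(V_A − V_B).
At A: distances to the source charges are 0.440 m, 0.656 m, 0.0520 m; V_A = Σ kqᵢ/rᵢ = 815 V.
At B: distances to the source charges are 1.46 m, 0.368 m, 0.972 m; V_B = Σ kqᵢ/rᵢ = -97.0 V.
ΔV = V_B − V_A = -912 V.
W_field = −qΔV = −(5.13×10⁻⁹ C)(-912 V) = 4.68×10⁻⁶ J.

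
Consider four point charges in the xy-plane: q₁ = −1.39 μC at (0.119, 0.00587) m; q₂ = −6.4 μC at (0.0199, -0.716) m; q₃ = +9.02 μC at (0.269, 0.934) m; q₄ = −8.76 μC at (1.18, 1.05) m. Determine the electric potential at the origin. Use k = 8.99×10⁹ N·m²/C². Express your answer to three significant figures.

The total potential is the scalar sum of each charge's contribution, V = Σ kqᵢ/rᵢ.
Distances from the field point to each charge: r₁ = 0.119 m, r₂ = 0.716 m, r₃ = 0.972 m, r₄ = 1.58 m.
V = k[(-1.39×10⁻⁶)/(0.119) + (-6.40×10⁻⁶)/(0.716) + (9.02×10⁻⁶)/(0.972) + (-8.76×10⁻⁶)/(1.58)] = -1.52×10⁵ V.

-1.52×10⁵ V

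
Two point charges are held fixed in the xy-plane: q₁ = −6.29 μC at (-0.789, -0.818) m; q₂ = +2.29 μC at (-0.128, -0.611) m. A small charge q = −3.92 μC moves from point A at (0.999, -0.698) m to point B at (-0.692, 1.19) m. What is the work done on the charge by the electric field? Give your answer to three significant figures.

-0.0152 J

The work done by the electric force is W_field = −ΔU = −q(V_B − V_A) = q(V_A − V_B).
At A: distances to the source charges are 1.79 m, 1.13 m; V_A = Σ kqᵢ/rᵢ = -1.33×10⁴ V.
At B: distances to the source charges are 2.01 m, 1.89 m; V_B = Σ kqᵢ/rᵢ = -1.72×10⁴ V.
ΔV = V_B − V_A = -3880 V.
W_field = −qΔV = −(-3.92×10⁻⁶ C)(-3880 V) = -0.0152 J.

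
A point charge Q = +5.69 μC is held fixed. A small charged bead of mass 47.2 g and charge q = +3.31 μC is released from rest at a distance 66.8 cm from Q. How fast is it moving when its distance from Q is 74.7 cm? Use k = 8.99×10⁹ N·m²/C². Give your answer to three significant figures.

1.07 m/s

Only the electrostatic force acts, so mechanical energy is conserved: ½mv² = U₁ − U₂ = kQq(1/r₁ − 1/r₂).
U₁ − U₂ = (8.99×10⁹ N·m²/C²)(5.69×10⁻⁶ C)(3.31×10⁻⁶ C)(1/0.668 − 1/0.747) = 0.0268 J.
v = √(2·0.0268/0.0472) = 1.07 m/s.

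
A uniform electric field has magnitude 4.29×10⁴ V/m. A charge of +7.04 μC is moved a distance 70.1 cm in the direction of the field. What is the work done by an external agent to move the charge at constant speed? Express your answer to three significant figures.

The potential change for a displacement 70.1 cm in the direction of the field is ΔV = −Ed = -3.01×10⁴ V.
W_ext = qΔV = -0.212 J.

-0.212 J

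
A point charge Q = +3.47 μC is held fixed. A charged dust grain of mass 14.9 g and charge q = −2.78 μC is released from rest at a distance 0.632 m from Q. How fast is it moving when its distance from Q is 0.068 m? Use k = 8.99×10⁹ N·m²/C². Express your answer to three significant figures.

12.4 m/s

Only the electrostatic force acts, so mechanical energy is conserved: ½mv² = U₁ − U₂ = kQq(1/r₁ − 1/r₂).
U₁ − U₂ = (8.99×10⁹ N·m²/C²)(3.47×10⁻⁶ C)(-2.78×10⁻⁶ C)(1/0.632 − 1/0.0680) = 1.14 J.
v = √(2·1.14/0.0149) = 12.4 m/s.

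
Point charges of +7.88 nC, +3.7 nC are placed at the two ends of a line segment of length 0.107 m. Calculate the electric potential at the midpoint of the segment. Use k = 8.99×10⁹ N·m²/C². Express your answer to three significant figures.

1950 V

Electric potential is a scalar, so the contributions from each charge add algebraically: V = Σ kqᵢ/rᵢ.
Each charge is 0.0535 m from the midpoint.
V = k[(7.88×10⁻⁹)/(0.0535) + (3.70×10⁻⁹)/(0.0535)] = 1950 V.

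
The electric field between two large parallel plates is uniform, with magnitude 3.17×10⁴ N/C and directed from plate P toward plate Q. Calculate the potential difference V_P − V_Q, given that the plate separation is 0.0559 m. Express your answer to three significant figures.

1770 V

In a uniform field, potential decreases in the direction of E: ΔV = −E·d for a displacement d parallel to E.
Going from Q to P is a displacement of 0.0559 m opposite to the field, so V_P − V_Q = +Ed = 1770 V.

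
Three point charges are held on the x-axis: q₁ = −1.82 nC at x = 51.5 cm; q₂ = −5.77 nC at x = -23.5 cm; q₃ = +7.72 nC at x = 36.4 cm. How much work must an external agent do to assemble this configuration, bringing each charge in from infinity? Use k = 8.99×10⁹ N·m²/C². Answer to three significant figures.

-1.38×10⁻⁶ J

The work to assemble the configuration equals its total potential energy, U = Σ kqᵢqⱼ/rᵢⱼ over all pairs.
Pair separations: r₁₂ = 0.750 m, r₁₃ = 0.151 m, r₂₃ = 0.599 m.
U = (1.26×10⁻⁷) + (-8.37×10⁻⁷) + (-6.69×10⁻⁷) = -1.38×10⁻⁶ J.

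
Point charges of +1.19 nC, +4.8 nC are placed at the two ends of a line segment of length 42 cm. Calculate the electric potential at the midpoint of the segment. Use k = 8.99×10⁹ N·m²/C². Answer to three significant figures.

Electric potential is a scalar, so the contributions from each charge add algebraically: V = Σ kqᵢ/rᵢ.
Each charge is 0.210 m from the midpoint.
V = k[(1.19×10⁻⁹)/(0.210) + (4.80×10⁻⁹)/(0.210)] = 256 V.

256 V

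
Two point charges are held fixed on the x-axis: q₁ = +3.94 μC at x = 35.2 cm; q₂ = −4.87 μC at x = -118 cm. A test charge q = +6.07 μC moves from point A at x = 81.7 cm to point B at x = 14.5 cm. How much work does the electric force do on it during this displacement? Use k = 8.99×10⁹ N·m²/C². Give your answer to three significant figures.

-0.509 J

The work done by the electric force is W_field = −ΔU = −q(V_B − V_A) = q(V_A − V_B).
At A: distances to the source charges are 0.465 m, 2.00 m; V_A = Σ kqᵢ/rᵢ = 5.42×10⁴ V.
At B: distances to the source charges are 0.207 m, 1.32 m; V_B = Σ kqᵢ/rᵢ = 1.38×10⁵ V.
ΔV = V_B − V_A = 8.38×10⁴ V.
W_field = −qΔV = −(6.07×10⁻⁶ C)(8.38×10⁴ V) = -0.509 J.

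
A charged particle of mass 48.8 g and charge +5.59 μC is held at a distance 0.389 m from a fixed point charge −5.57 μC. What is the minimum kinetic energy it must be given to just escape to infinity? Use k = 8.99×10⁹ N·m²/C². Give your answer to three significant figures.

0.720 J

To just escape, total mechanical energy must reach zero at infinity: ½mv²_min + U = 0, so ½mv²_min = −U = |kQq|/r.
|U| = |kQq|/r = (8.99×10⁹ N·m²/C²)(5.57×10⁻⁶)(5.59×10⁻⁶)/(0.389) = 0.720 J.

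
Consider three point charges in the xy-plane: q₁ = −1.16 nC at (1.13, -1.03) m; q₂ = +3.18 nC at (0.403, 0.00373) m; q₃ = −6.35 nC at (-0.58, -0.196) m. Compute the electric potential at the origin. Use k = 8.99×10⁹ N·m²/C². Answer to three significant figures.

The total potential is the scalar sum of each charge's contribution, V = Σ kqᵢ/rᵢ.
Distances from the field point to each charge: r₁ = 1.53 m, r₂ = 0.403 m, r₃ = 0.612 m.
V = k[(-1.16×10⁻⁹)/(1.53) + (3.18×10⁻⁹)/(0.403) + (-6.35×10⁻⁹)/(0.612)] = -29.1 V.

-29.1 V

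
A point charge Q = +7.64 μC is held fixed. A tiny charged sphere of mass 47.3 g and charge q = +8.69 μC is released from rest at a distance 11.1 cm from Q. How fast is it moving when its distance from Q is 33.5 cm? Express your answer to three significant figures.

Only the electrostatic force acts, so mechanical energy is conserved: ½mv² = U₁ − U₂ = kQq(1/r₁ − 1/r₂).
U₁ − U₂ = (8.99×10⁹ N·m²/C²)(7.64×10⁻⁶ C)(8.69×10⁻⁶ C)(1/0.111 − 1/0.335) = 3.60 J.
v = √(2·3.60/0.0473) = 12.3 m/s.

12.3 m/s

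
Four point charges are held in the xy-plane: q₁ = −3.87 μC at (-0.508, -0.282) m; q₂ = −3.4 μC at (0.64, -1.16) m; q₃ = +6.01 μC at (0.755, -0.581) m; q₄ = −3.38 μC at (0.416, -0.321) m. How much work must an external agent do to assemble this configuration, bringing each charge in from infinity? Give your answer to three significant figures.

-0.572 J

The work to assemble the configuration equals its total potential energy, U = Σ kqᵢqⱼ/rᵢⱼ over all pairs.
Pair separations: r₁₂ = 1.45 m, r₁₃ = 1.30 m, r₁₄ = 0.925 m, r₂₃ = 0.590 m, r₂₄ = 0.868 m, r₃₄ = 0.427 m.
Summing all 6 pair terms gives U = -0.572 J.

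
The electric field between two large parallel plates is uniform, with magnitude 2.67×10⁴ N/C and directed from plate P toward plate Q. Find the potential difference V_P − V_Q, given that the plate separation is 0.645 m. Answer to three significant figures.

In a uniform field, potential decreases in the direction of E: ΔV = −E·d for a displacement d parallel to E.
Going from Q to P is a displacement of 0.645 m opposite to the field, so V_P − V_Q = +Ed = 1.72×10⁴ V.

1.72×10⁴ V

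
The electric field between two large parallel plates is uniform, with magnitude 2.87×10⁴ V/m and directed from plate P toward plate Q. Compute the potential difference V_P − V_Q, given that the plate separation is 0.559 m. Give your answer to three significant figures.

1.60×10⁴ V

In a uniform field, potential decreases in the direction of E: ΔV = −E·d for a displacement d parallel to E.
Going from Q to P is a displacement of 0.559 m opposite to the field, so V_P − V_Q = +Ed = 1.60×10⁴ V.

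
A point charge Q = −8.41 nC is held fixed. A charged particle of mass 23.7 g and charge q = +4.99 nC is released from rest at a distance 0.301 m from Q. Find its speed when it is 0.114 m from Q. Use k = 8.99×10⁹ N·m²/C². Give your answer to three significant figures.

Only the electrostatic force acts, so mechanical energy is conserved: ½mv² = U₁ − U₂ = kQq(1/r₁ − 1/r₂).
U₁ − U₂ = (8.99×10⁹ N·m²/C²)(-8.41×10⁻⁹ C)(4.99×10⁻⁹ C)(1/0.301 − 1/0.114) = 2.06×10⁻⁶ J.
v = √(2·2.06×10⁻⁶/0.0237) = 0.0132 m/s.

0.0132 m/s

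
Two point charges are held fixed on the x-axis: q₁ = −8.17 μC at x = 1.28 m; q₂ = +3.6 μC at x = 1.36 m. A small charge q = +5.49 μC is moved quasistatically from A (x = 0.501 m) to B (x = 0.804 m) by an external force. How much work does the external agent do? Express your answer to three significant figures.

For quasistatic motion the external work equals the change in potential energy: W_ext = qΔV = q(V_B − V_A).
At A: distances to the source charges are 0.779 m, 0.859 m; V_A = Σ kqᵢ/rᵢ = -5.66×10⁴ V.
At B: distances to the source charges are 0.476 m, 0.556 m; V_B = Σ kqᵢ/rᵢ = -9.61×10⁴ V.
ΔV = V_B − V_A = -3.95×10⁴ V.
W_ext = qΔV = (5.49×10⁻⁶ C)(-3.95×10⁴ V) = -0.217 J.

-0.217 J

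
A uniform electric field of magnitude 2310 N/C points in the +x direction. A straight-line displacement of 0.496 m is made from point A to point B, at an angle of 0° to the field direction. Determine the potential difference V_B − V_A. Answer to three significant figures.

-1150 V

Only the component of displacement along E changes the potential: ΔV = −E·d·cosθ.
ΔV = −(2310 V/m)(0.496 m)cos0° = -1150 V.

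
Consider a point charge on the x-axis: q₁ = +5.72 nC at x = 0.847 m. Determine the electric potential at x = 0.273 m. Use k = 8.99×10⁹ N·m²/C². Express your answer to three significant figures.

The total potential is the scalar sum of each charge's contribution, V = Σ kqᵢ/rᵢ.
V = k[(5.72×10⁻⁹)/(0.574)] = 89.6 V.

89.6 V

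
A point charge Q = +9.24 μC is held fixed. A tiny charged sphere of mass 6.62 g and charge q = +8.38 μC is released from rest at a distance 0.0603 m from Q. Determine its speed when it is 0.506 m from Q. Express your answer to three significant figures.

55.4 m/s

Only the electrostatic force acts, so mechanical energy is conserved: ½mv² = U₁ − U₂ = kQq(1/r₁ − 1/r₂).
U₁ − U₂ = (8.99×10⁹ N·m²/C²)(9.24×10⁻⁶ C)(8.38×10⁻⁶ C)(1/0.0603 − 1/0.506) = 10.2 J.
v = √(2·10.2/6.62×10⁻³) = 55.4 m/s.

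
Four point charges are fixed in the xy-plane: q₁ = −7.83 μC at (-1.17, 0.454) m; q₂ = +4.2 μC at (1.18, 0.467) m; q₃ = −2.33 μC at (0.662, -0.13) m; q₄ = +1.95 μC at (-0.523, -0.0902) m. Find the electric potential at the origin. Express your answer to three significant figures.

Electric potential is a scalar, so the contributions from each charge add algebraically: V = Σ kqᵢ/rᵢ.
Distances from the field point to each charge: r₁ = 1.25 m, r₂ = 1.27 m, r₃ = 0.675 m, r₄ = 0.531 m.
V = k[(-7.83×10⁻⁶)/(1.25) + (4.20×10⁻⁶)/(1.27) + (-2.33×10⁻⁶)/(0.675) + (1.95×10⁻⁶)/(0.531)] = -2.44×10⁴ V.

-2.44×10⁴ V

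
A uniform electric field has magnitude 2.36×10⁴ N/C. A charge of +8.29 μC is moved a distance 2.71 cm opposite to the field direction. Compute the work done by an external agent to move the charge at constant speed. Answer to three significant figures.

The potential change for a displacement 2.71 cm opposite to the field direction is ΔV = +Ed = 640 V.
W_ext = qΔV = 5.30×10⁻³ J.

5.30×10⁻³ J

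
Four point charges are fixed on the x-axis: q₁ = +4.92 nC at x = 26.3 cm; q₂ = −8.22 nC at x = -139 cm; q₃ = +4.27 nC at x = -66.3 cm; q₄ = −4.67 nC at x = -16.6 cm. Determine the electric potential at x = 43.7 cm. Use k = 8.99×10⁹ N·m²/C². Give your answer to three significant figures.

179 V

The total potential is the scalar sum of each charge's contribution, V = Σ kqᵢ/rᵢ.
Distances from the field point to each charge: r₁ = 0.174 m, r₂ = 1.83 m, r₃ = 1.10 m, r₄ = 0.603 m.
V = k[(4.92×10⁻⁹)/(0.174) + (-8.22×10⁻⁹)/(1.83) + (4.27×10⁻⁹)/(1.10) + (-4.67×10⁻⁹)/(0.603)] = 179 V.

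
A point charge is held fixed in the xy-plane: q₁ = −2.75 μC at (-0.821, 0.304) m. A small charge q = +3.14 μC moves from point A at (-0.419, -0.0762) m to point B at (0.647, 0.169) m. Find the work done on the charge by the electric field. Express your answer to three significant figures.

The work done by the electric force is W_field = −ΔU = −q(V_B − V_A) = q(V_A − V_B).
At A: distance to the source charge is 0.553 m; V_A = kq₁/r = -4.47×10⁴ V.
At B: distance to the source charge is 1.47 m; V_B = kq₁/r = -1.68×10⁴ V.
ΔV = V_B − V_A = 2.79×10⁴ V.
W_field = −qΔV = −(3.14×10⁻⁶ C)(2.79×10⁴ V) = -0.0876 J.

-0.0876 J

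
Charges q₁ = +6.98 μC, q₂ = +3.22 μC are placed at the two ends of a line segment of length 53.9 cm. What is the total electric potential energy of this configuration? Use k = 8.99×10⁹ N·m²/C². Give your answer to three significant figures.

The assembly work is the sum of pairwise potential energies, U = Σ_{i<j} kqᵢqⱼ/rᵢⱼ.
The separation is r = 0.539 m.
U = (0.375) = 0.375 J.

0.375 J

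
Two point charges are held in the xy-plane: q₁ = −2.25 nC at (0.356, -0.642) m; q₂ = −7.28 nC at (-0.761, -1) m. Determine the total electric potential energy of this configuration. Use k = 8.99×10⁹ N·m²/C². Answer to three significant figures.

1.26×10⁻⁷ J

The work to assemble the configuration equals its total potential energy, U = Σ kqᵢqⱼ/rᵢⱼ over all pairs.
Pair separations: r₁₂ = 1.17 m.
U = (1.26×10⁻⁷) = 1.26×10⁻⁷ J.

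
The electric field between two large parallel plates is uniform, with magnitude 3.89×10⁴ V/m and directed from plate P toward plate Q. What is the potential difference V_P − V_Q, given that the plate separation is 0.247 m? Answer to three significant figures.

In a uniform field, potential decreases in the direction of E: ΔV = −E·d for a displacement d parallel to E.
Going from Q to P is a displacement of 0.247 m opposite to the field, so V_P − V_Q = +Ed = 9610 V.

9610 V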